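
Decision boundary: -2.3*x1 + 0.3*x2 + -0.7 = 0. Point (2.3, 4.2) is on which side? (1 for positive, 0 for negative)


Compute -2.3 * 2.3 + 0.3 * 4.2 + -0.7
= -5.29 + 1.26 + -0.7
= -4.73
Since -4.73 < 0, the point is on the negative side.

0


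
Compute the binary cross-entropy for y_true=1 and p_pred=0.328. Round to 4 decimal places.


For y=1: Loss = -log(p)
= -log(0.328)
= -(-1.1147)
= 1.1147

1.1147


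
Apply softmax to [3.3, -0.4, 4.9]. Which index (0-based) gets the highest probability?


Softmax is a monotonic transformation, so it preserves the argmax.
We need to find the index of the maximum logit.
Index 0: 3.3
Index 1: -0.4
Index 2: 4.9
Maximum logit = 4.9 at index 2

2


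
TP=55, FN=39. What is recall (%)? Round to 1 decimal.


Recall = TP / (TP + FN) * 100
= 55 / (55 + 39)
= 55 / 94
= 0.5851
= 58.5%

58.5


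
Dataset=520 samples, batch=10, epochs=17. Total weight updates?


Iterations per epoch = 520 / 10 = 52
Total updates = iterations_per_epoch * epochs
= 52 * 17
= 884

884


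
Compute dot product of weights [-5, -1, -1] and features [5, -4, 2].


Element-wise products:
-5 * 5 = -25
-1 * -4 = 4
-1 * 2 = -2
Sum = -25 + 4 + -2
= -23

-23


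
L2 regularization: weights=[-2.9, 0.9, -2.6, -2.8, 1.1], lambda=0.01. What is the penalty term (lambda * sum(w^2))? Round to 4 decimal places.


Squaring each weight:
(-2.9)^2 = 8.41
0.9^2 = 0.81
(-2.6)^2 = 6.76
(-2.8)^2 = 7.84
1.1^2 = 1.21
Sum of squares = 25.03
Penalty = 0.01 * 25.03 = 0.2503

0.2503


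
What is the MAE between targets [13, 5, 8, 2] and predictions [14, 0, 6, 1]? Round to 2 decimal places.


Absolute errors: [1, 5, 2, 1]
Sum of absolute errors = 9
MAE = 9 / 4 = 2.25

2.25


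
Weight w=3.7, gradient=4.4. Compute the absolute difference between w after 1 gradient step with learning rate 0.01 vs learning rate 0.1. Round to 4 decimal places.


With lr=0.01: w_new = 3.7 - 0.01 * 4.4 = 3.656
With lr=0.1: w_new = 3.7 - 0.1 * 4.4 = 3.26
Absolute difference = |3.656 - 3.26|
= 0.3960

0.3960


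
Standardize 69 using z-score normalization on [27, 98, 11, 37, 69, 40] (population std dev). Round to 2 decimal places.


Mean = (27 + 98 + 11 + 37 + 69 + 40) / 6 = 47.0
Variance = sum((x_i - mean)^2) / n = 821.6667
Std = sqrt(821.6667) = 28.6647
Z = (x - mean) / std
= (69 - 47.0) / 28.6647
= 22.0 / 28.6647
= 0.77

0.77


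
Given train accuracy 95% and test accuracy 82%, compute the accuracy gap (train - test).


Gap = train_accuracy - test_accuracy
= 95 - 82
= 13%
This gap suggests the model is overfitting.

13


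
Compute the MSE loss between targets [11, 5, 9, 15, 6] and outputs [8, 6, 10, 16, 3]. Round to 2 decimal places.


Differences: [3, -1, -1, -1, 3]
Squared errors: [9, 1, 1, 1, 9]
Sum of squared errors = 21
MSE = 21 / 5 = 4.20

4.20


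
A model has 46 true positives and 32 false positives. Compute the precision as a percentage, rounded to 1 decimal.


Precision = TP / (TP + FP) * 100
= 46 / (46 + 32)
= 46 / 78
= 0.5897
= 59.0%

59.0


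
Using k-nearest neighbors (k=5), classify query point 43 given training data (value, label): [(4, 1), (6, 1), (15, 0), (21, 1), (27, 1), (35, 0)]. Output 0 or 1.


Distances from query 43:
Point 35 (class 0): distance = 8
Point 27 (class 1): distance = 16
Point 21 (class 1): distance = 22
Point 15 (class 0): distance = 28
Point 6 (class 1): distance = 37
K=5 nearest neighbors: classes = [0, 1, 1, 0, 1]
Votes for class 1: 3 / 5
Majority vote => class 1

1


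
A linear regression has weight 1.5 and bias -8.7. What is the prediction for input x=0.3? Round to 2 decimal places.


y = 1.5 * 0.3 + (-8.7)
= 0.45 + (-8.7)
= -8.25

-8.25


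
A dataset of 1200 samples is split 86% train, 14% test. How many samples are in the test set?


Train samples = 1200 * 86% = 1032
Test samples = 1200 - 1032
= 168

168


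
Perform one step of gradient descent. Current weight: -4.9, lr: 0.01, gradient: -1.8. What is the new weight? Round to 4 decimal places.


w_new = w_old - lr * gradient
= -4.9 - 0.01 * -1.8
= -4.9 - (-0.018)
= -4.8820

-4.8820


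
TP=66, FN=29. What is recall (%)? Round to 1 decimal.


Recall = TP / (TP + FN) * 100
= 66 / (66 + 29)
= 66 / 95
= 0.6947
= 69.5%

69.5


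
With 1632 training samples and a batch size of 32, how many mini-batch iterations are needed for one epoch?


Iterations per epoch = dataset_size / batch_size
= 1632 / 32
= 51

51


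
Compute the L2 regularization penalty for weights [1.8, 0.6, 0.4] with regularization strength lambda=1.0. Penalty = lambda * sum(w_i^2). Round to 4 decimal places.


Squaring each weight:
1.8^2 = 3.24
0.6^2 = 0.36
0.4^2 = 0.16
Sum of squares = 3.76
Penalty = 1.0 * 3.76 = 3.7600

3.7600


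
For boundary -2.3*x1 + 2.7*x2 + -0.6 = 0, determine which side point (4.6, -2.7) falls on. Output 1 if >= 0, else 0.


Compute -2.3 * 4.6 + 2.7 * -2.7 + -0.6
= -10.58 + -7.29 + -0.6
= -18.47
Since -18.47 < 0, the point is on the negative side.

0


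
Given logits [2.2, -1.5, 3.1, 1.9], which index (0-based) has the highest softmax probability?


Softmax is a monotonic transformation, so it preserves the argmax.
We need to find the index of the maximum logit.
Index 0: 2.2
Index 1: -1.5
Index 2: 3.1
Index 3: 1.9
Maximum logit = 3.1 at index 2

2


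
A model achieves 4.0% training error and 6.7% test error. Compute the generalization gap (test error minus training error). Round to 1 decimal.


Generalization gap = test_error - train_error
= 6.7 - 4.0
= 2.7%
A moderate gap.

2.7


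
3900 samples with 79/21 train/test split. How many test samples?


Train samples = 3900 * 79% = 3081
Test samples = 3900 - 3081
= 819

819


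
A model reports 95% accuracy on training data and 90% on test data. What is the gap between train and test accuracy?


Gap = train_accuracy - test_accuracy
= 95 - 90
= 5%
This moderate gap may indicate mild overfitting.

5


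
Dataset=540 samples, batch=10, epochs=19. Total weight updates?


Iterations per epoch = 540 / 10 = 54
Total updates = iterations_per_epoch * epochs
= 54 * 19
= 1026

1026


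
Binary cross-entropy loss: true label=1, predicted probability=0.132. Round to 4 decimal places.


For y=1: Loss = -log(p)
= -log(0.132)
= -(-2.025)
= 2.0250

2.0250


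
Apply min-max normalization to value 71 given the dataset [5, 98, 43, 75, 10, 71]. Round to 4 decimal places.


Min = 5, Max = 98
Range = 98 - 5 = 93
Scaled = (x - min) / (max - min)
= (71 - 5) / 93
= 66 / 93
= 0.7097

0.7097


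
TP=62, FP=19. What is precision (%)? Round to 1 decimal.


Precision = TP / (TP + FP) * 100
= 62 / (62 + 19)
= 62 / 81
= 0.7654
= 76.5%

76.5


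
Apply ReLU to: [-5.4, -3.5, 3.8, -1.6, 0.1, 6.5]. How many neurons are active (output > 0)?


ReLU(x) = max(0, x) for each element:
ReLU(-5.4) = 0
ReLU(-3.5) = 0
ReLU(3.8) = 3.8
ReLU(-1.6) = 0
ReLU(0.1) = 0.1
ReLU(6.5) = 6.5
Active neurons (>0): 3

3


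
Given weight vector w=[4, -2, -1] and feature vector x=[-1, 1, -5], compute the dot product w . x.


Element-wise products:
4 * -1 = -4
-2 * 1 = -2
-1 * -5 = 5
Sum = -4 + -2 + 5
= -1

-1


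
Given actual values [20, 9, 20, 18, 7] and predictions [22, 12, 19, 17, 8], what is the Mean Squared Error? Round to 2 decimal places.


Differences: [-2, -3, 1, 1, -1]
Squared errors: [4, 9, 1, 1, 1]
Sum of squared errors = 16
MSE = 16 / 5 = 3.20

3.20


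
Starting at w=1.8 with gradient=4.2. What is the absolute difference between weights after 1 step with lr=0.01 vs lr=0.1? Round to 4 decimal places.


With lr=0.01: w_new = 1.8 - 0.01 * 4.2 = 1.758
With lr=0.1: w_new = 1.8 - 0.1 * 4.2 = 1.38
Absolute difference = |1.758 - 1.38|
= 0.3780

0.3780


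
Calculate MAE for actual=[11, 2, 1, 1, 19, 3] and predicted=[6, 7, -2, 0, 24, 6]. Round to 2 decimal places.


Absolute errors: [5, 5, 3, 1, 5, 3]
Sum of absolute errors = 22
MAE = 22 / 6 = 3.67

3.67


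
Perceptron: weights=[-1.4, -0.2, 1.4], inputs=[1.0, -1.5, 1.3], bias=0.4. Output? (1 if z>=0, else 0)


z = w . x + b
= -1.4*1.0 + -0.2*-1.5 + 1.4*1.3 + 0.4
= -1.4 + 0.3 + 1.82 + 0.4
= 0.72 + 0.4
= 1.12
Since z = 1.12 >= 0, output = 1

1


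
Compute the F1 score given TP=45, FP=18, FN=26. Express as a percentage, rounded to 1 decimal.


Precision = TP / (TP + FP) = 45 / 63 = 0.7143
Recall = TP / (TP + FN) = 45 / 71 = 0.6338
F1 = 2 * P * R / (P + R)
= 2 * 0.7143 * 0.6338 / (0.7143 + 0.6338)
= 0.9054 / 1.3481
= 0.6716
As percentage: 67.2%

67.2


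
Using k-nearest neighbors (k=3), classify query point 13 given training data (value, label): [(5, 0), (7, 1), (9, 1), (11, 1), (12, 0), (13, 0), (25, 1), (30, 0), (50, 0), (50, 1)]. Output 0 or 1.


Distances from query 13:
Point 13 (class 0): distance = 0
Point 12 (class 0): distance = 1
Point 11 (class 1): distance = 2
K=3 nearest neighbors: classes = [0, 0, 1]
Votes for class 1: 1 / 3
Majority vote => class 0

0


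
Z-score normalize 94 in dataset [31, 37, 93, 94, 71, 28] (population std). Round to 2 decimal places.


Mean = (31 + 37 + 93 + 94 + 71 + 28) / 6 = 59.0
Variance = sum((x_i - mean)^2) / n = 792.3333
Std = sqrt(792.3333) = 28.1484
Z = (x - mean) / std
= (94 - 59.0) / 28.1484
= 35.0 / 28.1484
= 1.24

1.24


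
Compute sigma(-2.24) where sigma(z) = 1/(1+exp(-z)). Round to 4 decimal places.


sigmoid(z) = 1 / (1 + exp(-z))
exp(-(-2.24)) = exp(2.24) = 9.3933
1 + 9.3933 = 10.3933
1 / 10.3933 = 0.0962

0.0962


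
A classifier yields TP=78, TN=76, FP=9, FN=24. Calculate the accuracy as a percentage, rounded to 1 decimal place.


Accuracy = (TP + TN) / (TP + TN + FP + FN) * 100
= (78 + 76) / (78 + 76 + 9 + 24)
= 154 / 187
= 0.8235
= 82.4%

82.4


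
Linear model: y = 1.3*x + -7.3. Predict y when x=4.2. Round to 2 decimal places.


y = 1.3 * 4.2 + (-7.3)
= 5.46 + (-7.3)
= -1.84

-1.84


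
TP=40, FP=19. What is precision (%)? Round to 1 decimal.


Precision = TP / (TP + FP) * 100
= 40 / (40 + 19)
= 40 / 59
= 0.678
= 67.8%

67.8


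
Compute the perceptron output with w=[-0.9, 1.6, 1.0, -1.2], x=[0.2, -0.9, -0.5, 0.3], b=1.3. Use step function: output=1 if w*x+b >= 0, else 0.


z = w . x + b
= -0.9*0.2 + 1.6*-0.9 + 1.0*-0.5 + -1.2*0.3 + 1.3
= -0.18 + -1.44 + -0.5 + -0.36 + 1.3
= -2.48 + 1.3
= -1.18
Since z = -1.18 < 0, output = 0

0


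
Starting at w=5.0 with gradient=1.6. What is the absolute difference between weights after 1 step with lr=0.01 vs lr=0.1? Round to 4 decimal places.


With lr=0.01: w_new = 5.0 - 0.01 * 1.6 = 4.984
With lr=0.1: w_new = 5.0 - 0.1 * 1.6 = 4.84
Absolute difference = |4.984 - 4.84|
= 0.1440

0.1440


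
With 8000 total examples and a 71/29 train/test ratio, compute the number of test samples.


Train samples = 8000 * 71% = 5680
Test samples = 8000 - 5680
= 2320

2320


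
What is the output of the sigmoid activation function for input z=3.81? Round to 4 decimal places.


sigmoid(z) = 1 / (1 + exp(-z))
exp(-(3.81)) = exp(-3.81) = 0.0221
1 + 0.0221 = 1.0221
1 / 1.0221 = 0.9783

0.9783


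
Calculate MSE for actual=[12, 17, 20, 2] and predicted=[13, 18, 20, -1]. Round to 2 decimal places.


Differences: [-1, -1, 0, 3]
Squared errors: [1, 1, 0, 9]
Sum of squared errors = 11
MSE = 11 / 4 = 2.75

2.75


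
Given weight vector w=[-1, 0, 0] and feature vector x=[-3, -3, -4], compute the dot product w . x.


Element-wise products:
-1 * -3 = 3
0 * -3 = 0
0 * -4 = 0
Sum = 3 + 0 + 0
= 3

3


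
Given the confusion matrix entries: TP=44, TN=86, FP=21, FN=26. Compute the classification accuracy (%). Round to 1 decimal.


Accuracy = (TP + TN) / (TP + TN + FP + FN) * 100
= (44 + 86) / (44 + 86 + 21 + 26)
= 130 / 177
= 0.7345
= 73.4%

73.4


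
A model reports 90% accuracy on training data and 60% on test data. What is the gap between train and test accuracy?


Gap = train_accuracy - test_accuracy
= 90 - 60
= 30%
This large gap strongly indicates overfitting.

30


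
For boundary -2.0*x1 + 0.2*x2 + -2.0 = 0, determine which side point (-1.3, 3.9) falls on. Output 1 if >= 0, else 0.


Compute -2.0 * -1.3 + 0.2 * 3.9 + -2.0
= 2.6 + 0.78 + -2.0
= 1.38
Since 1.38 >= 0, the point is on the positive side.

1


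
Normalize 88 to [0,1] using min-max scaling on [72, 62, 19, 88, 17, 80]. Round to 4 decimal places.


Min = 17, Max = 88
Range = 88 - 17 = 71
Scaled = (x - min) / (max - min)
= (88 - 17) / 71
= 71 / 71
= 1.0000

1.0000


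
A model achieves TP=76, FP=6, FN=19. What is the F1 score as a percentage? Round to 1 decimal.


Precision = TP / (TP + FP) = 76 / 82 = 0.9268
Recall = TP / (TP + FN) = 76 / 95 = 0.8
F1 = 2 * P * R / (P + R)
= 2 * 0.9268 * 0.8 / (0.9268 + 0.8)
= 1.4829 / 1.7268
= 0.8588
As percentage: 85.9%

85.9


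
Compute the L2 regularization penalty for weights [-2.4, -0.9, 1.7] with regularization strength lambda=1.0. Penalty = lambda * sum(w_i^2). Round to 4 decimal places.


Squaring each weight:
(-2.4)^2 = 5.76
(-0.9)^2 = 0.81
1.7^2 = 2.89
Sum of squares = 9.46
Penalty = 1.0 * 9.46 = 9.4600

9.4600


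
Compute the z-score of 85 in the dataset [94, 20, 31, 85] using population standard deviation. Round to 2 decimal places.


Mean = (94 + 20 + 31 + 85) / 4 = 57.5
Variance = sum((x_i - mean)^2) / n = 1049.25
Std = sqrt(1049.25) = 32.3921
Z = (x - mean) / std
= (85 - 57.5) / 32.3921
= 27.5 / 32.3921
= 0.85

0.85


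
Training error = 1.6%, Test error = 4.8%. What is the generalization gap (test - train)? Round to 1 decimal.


Generalization gap = test_error - train_error
= 4.8 - 1.6
= 3.2%
A moderate gap.

3.2


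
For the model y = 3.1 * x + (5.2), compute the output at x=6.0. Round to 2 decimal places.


y = 3.1 * 6.0 + (5.2)
= 18.6 + (5.2)
= 23.80

23.80


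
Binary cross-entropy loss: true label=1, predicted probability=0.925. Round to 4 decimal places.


For y=1: Loss = -log(p)
= -log(0.925)
= -(-0.078)
= 0.0780

0.0780


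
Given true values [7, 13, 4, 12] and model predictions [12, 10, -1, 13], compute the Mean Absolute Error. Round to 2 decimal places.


Absolute errors: [5, 3, 5, 1]
Sum of absolute errors = 14
MAE = 14 / 4 = 3.50

3.50


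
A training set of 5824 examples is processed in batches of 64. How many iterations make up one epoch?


Iterations per epoch = dataset_size / batch_size
= 5824 / 64
= 91

91


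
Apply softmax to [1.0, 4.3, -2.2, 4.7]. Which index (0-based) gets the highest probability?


Softmax is a monotonic transformation, so it preserves the argmax.
We need to find the index of the maximum logit.
Index 0: 1.0
Index 1: 4.3
Index 2: -2.2
Index 3: 4.7
Maximum logit = 4.7 at index 3

3


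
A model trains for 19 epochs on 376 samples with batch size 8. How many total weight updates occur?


Iterations per epoch = 376 / 8 = 47
Total updates = iterations_per_epoch * epochs
= 47 * 19
= 893

893


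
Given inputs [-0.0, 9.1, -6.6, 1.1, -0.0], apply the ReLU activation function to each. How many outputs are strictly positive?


ReLU(x) = max(0, x) for each element:
ReLU(-0.0) = 0
ReLU(9.1) = 9.1
ReLU(-6.6) = 0
ReLU(1.1) = 1.1
ReLU(-0.0) = 0
Active neurons (>0): 2

2


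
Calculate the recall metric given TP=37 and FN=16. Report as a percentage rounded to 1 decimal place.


Recall = TP / (TP + FN) * 100
= 37 / (37 + 16)
= 37 / 53
= 0.6981
= 69.8%

69.8


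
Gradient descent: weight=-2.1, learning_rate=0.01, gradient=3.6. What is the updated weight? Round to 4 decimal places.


w_new = w_old - lr * gradient
= -2.1 - 0.01 * 3.6
= -2.1 - (0.036)
= -2.1360

-2.1360


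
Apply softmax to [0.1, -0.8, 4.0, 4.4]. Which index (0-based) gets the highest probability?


Softmax is a monotonic transformation, so it preserves the argmax.
We need to find the index of the maximum logit.
Index 0: 0.1
Index 1: -0.8
Index 2: 4.0
Index 3: 4.4
Maximum logit = 4.4 at index 3

3


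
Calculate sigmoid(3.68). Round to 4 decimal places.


sigmoid(z) = 1 / (1 + exp(-z))
exp(-(3.68)) = exp(-3.68) = 0.0252
1 + 0.0252 = 1.0252
1 / 1.0252 = 0.9754

0.9754


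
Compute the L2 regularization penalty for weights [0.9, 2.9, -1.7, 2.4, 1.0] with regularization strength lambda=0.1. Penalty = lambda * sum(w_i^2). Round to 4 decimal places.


Squaring each weight:
0.9^2 = 0.81
2.9^2 = 8.41
(-1.7)^2 = 2.89
2.4^2 = 5.76
1.0^2 = 1.0
Sum of squares = 18.87
Penalty = 0.1 * 18.87 = 1.8870

1.8870


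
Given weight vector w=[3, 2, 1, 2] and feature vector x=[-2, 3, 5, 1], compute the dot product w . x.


Element-wise products:
3 * -2 = -6
2 * 3 = 6
1 * 5 = 5
2 * 1 = 2
Sum = -6 + 6 + 5 + 2
= 7

7


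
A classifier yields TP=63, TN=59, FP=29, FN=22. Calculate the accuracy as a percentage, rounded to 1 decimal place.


Accuracy = (TP + TN) / (TP + TN + FP + FN) * 100
= (63 + 59) / (63 + 59 + 29 + 22)
= 122 / 173
= 0.7052
= 70.5%

70.5


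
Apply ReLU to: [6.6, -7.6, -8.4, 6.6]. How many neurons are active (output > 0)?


ReLU(x) = max(0, x) for each element:
ReLU(6.6) = 6.6
ReLU(-7.6) = 0
ReLU(-8.4) = 0
ReLU(6.6) = 6.6
Active neurons (>0): 2

2


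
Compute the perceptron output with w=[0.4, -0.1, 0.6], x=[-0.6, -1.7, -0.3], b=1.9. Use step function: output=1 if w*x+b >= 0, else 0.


z = w . x + b
= 0.4*-0.6 + -0.1*-1.7 + 0.6*-0.3 + 1.9
= -0.24 + 0.17 + -0.18 + 1.9
= -0.25 + 1.9
= 1.65
Since z = 1.65 >= 0, output = 1

1


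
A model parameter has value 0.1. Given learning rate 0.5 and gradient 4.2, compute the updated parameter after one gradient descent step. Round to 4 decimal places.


w_new = w_old - lr * gradient
= 0.1 - 0.5 * 4.2
= 0.1 - (2.1)
= -2.0000

-2.0000


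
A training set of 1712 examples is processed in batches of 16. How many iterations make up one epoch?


Iterations per epoch = dataset_size / batch_size
= 1712 / 16
= 107

107


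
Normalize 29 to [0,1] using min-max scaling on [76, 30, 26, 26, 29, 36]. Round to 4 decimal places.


Min = 26, Max = 76
Range = 76 - 26 = 50
Scaled = (x - min) / (max - min)
= (29 - 26) / 50
= 3 / 50
= 0.0600

0.0600


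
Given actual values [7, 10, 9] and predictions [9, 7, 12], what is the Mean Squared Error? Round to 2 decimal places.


Differences: [-2, 3, -3]
Squared errors: [4, 9, 9]
Sum of squared errors = 22
MSE = 22 / 3 = 7.33

7.33


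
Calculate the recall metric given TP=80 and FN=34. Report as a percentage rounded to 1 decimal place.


Recall = TP / (TP + FN) * 100
= 80 / (80 + 34)
= 80 / 114
= 0.7018
= 70.2%

70.2


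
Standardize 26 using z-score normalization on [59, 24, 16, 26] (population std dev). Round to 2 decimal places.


Mean = (59 + 24 + 16 + 26) / 4 = 31.25
Variance = sum((x_i - mean)^2) / n = 270.6875
Std = sqrt(270.6875) = 16.4526
Z = (x - mean) / std
= (26 - 31.25) / 16.4526
= -5.25 / 16.4526
= -0.32

-0.32


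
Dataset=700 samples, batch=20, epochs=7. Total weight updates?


Iterations per epoch = 700 / 20 = 35
Total updates = iterations_per_epoch * epochs
= 35 * 7
= 245

245


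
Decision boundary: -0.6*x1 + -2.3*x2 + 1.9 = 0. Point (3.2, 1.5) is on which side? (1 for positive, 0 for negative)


Compute -0.6 * 3.2 + -2.3 * 1.5 + 1.9
= -1.92 + -3.45 + 1.9
= -3.47
Since -3.47 < 0, the point is on the negative side.

0


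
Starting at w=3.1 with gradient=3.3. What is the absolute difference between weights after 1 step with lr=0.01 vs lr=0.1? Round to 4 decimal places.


With lr=0.01: w_new = 3.1 - 0.01 * 3.3 = 3.067
With lr=0.1: w_new = 3.1 - 0.1 * 3.3 = 2.77
Absolute difference = |3.067 - 2.77|
= 0.2970

0.2970


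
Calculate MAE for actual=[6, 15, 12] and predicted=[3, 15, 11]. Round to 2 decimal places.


Absolute errors: [3, 0, 1]
Sum of absolute errors = 4
MAE = 4 / 3 = 1.33

1.33


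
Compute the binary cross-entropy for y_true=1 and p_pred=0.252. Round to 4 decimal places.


For y=1: Loss = -log(p)
= -log(0.252)
= -(-1.3783)
= 1.3783

1.3783


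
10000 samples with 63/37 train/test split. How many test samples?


Train samples = 10000 * 63% = 6300
Test samples = 10000 - 6300
= 3700

3700


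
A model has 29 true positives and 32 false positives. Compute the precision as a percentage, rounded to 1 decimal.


Precision = TP / (TP + FP) * 100
= 29 / (29 + 32)
= 29 / 61
= 0.4754
= 47.5%

47.5


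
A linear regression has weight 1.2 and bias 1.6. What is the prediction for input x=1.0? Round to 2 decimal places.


y = 1.2 * 1.0 + (1.6)
= 1.2 + (1.6)
= 2.80

2.80


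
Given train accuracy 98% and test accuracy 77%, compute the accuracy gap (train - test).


Gap = train_accuracy - test_accuracy
= 98 - 77
= 21%
This large gap strongly indicates overfitting.

21


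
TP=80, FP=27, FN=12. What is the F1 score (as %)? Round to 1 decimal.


Precision = TP / (TP + FP) = 80 / 107 = 0.7477
Recall = TP / (TP + FN) = 80 / 92 = 0.8696
F1 = 2 * P * R / (P + R)
= 2 * 0.7477 * 0.8696 / (0.7477 + 0.8696)
= 1.3003 / 1.6172
= 0.804
As percentage: 80.4%

80.4


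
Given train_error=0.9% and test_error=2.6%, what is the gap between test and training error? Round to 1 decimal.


Generalization gap = test_error - train_error
= 2.6 - 0.9
= 1.7%
A small gap suggests good generalization.

1.7


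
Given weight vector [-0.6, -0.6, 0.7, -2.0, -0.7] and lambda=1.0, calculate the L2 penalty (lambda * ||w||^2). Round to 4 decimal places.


Squaring each weight:
(-0.6)^2 = 0.36
(-0.6)^2 = 0.36
0.7^2 = 0.49
(-2.0)^2 = 4.0
(-0.7)^2 = 0.49
Sum of squares = 5.7
Penalty = 1.0 * 5.7 = 5.7000

5.7000


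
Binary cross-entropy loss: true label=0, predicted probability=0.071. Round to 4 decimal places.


For y=0: Loss = -log(1-p)
= -log(1 - 0.071)
= -log(0.929)
= -(-0.0736)
= 0.0736

0.0736


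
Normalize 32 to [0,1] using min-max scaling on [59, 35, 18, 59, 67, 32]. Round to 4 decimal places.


Min = 18, Max = 67
Range = 67 - 18 = 49
Scaled = (x - min) / (max - min)
= (32 - 18) / 49
= 14 / 49
= 0.2857

0.2857


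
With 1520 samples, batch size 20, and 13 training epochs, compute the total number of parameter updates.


Iterations per epoch = 1520 / 20 = 76
Total updates = iterations_per_epoch * epochs
= 76 * 13
= 988

988


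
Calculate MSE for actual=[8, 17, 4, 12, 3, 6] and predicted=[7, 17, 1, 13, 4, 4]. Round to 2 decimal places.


Differences: [1, 0, 3, -1, -1, 2]
Squared errors: [1, 0, 9, 1, 1, 4]
Sum of squared errors = 16
MSE = 16 / 6 = 2.67

2.67


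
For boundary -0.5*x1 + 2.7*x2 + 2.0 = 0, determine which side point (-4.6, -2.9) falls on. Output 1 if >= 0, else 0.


Compute -0.5 * -4.6 + 2.7 * -2.9 + 2.0
= 2.3 + -7.83 + 2.0
= -3.53
Since -3.53 < 0, the point is on the negative side.

0


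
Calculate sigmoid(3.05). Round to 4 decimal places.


sigmoid(z) = 1 / (1 + exp(-z))
exp(-(3.05)) = exp(-3.05) = 0.0474
1 + 0.0474 = 1.0474
1 / 1.0474 = 0.9548

0.9548


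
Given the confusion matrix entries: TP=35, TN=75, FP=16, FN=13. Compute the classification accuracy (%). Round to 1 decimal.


Accuracy = (TP + TN) / (TP + TN + FP + FN) * 100
= (35 + 75) / (35 + 75 + 16 + 13)
= 110 / 139
= 0.7914
= 79.1%

79.1


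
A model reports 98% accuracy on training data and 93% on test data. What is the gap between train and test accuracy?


Gap = train_accuracy - test_accuracy
= 98 - 93
= 5%
This moderate gap may indicate mild overfitting.

5


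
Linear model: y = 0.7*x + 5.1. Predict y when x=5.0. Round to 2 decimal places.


y = 0.7 * 5.0 + (5.1)
= 3.5 + (5.1)
= 8.60

8.60


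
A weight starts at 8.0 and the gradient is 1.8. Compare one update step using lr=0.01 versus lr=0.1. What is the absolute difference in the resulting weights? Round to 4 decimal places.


With lr=0.01: w_new = 8.0 - 0.01 * 1.8 = 7.982
With lr=0.1: w_new = 8.0 - 0.1 * 1.8 = 7.82
Absolute difference = |7.982 - 7.82|
= 0.1620

0.1620


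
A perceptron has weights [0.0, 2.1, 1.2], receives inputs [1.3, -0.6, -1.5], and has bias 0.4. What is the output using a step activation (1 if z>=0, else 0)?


z = w . x + b
= 0.0*1.3 + 2.1*-0.6 + 1.2*-1.5 + 0.4
= 0.0 + -1.26 + -1.8 + 0.4
= -3.06 + 0.4
= -2.66
Since z = -2.66 < 0, output = 0

0


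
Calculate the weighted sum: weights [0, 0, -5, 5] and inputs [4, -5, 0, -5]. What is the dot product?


Element-wise products:
0 * 4 = 0
0 * -5 = 0
-5 * 0 = 0
5 * -5 = -25
Sum = 0 + 0 + 0 + -25
= -25

-25


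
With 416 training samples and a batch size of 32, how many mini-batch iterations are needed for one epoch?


Iterations per epoch = dataset_size / batch_size
= 416 / 32
= 13

13


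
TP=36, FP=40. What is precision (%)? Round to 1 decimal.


Precision = TP / (TP + FP) * 100
= 36 / (36 + 40)
= 36 / 76
= 0.4737
= 47.4%

47.4


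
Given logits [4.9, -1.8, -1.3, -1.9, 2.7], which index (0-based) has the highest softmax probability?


Softmax is a monotonic transformation, so it preserves the argmax.
We need to find the index of the maximum logit.
Index 0: 4.9
Index 1: -1.8
Index 2: -1.3
Index 3: -1.9
Index 4: 2.7
Maximum logit = 4.9 at index 0

0


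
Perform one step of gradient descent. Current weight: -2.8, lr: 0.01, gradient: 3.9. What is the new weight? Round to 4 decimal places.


w_new = w_old - lr * gradient
= -2.8 - 0.01 * 3.9
= -2.8 - (0.039)
= -2.8390

-2.8390


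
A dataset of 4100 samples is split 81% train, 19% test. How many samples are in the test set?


Train samples = 4100 * 81% = 3321
Test samples = 4100 - 3321
= 779

779


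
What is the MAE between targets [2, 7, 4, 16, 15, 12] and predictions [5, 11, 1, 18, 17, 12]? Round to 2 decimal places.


Absolute errors: [3, 4, 3, 2, 2, 0]
Sum of absolute errors = 14
MAE = 14 / 6 = 2.33

2.33


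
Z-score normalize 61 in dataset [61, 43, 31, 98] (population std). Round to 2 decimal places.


Mean = (61 + 43 + 31 + 98) / 4 = 58.25
Variance = sum((x_i - mean)^2) / n = 640.6875
Std = sqrt(640.6875) = 25.3118
Z = (x - mean) / std
= (61 - 58.25) / 25.3118
= 2.75 / 25.3118
= 0.11

0.11


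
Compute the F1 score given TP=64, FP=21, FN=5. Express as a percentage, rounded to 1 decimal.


Precision = TP / (TP + FP) = 64 / 85 = 0.7529
Recall = TP / (TP + FN) = 64 / 69 = 0.9275
F1 = 2 * P * R / (P + R)
= 2 * 0.7529 * 0.9275 / (0.7529 + 0.9275)
= 1.3968 / 1.6805
= 0.8312
As percentage: 83.1%

83.1


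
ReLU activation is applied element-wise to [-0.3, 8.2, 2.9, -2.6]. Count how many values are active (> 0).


ReLU(x) = max(0, x) for each element:
ReLU(-0.3) = 0
ReLU(8.2) = 8.2
ReLU(2.9) = 2.9
ReLU(-2.6) = 0
Active neurons (>0): 2

2


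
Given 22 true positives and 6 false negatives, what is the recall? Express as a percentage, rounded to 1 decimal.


Recall = TP / (TP + FN) * 100
= 22 / (22 + 6)
= 22 / 28
= 0.7857
= 78.6%

78.6


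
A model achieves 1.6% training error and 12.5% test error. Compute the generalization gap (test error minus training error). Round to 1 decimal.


Generalization gap = test_error - train_error
= 12.5 - 1.6
= 10.9%
A large gap suggests overfitting.

10.9


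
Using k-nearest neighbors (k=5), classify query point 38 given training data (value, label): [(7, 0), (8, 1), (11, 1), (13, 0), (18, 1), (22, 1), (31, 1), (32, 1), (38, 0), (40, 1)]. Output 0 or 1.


Distances from query 38:
Point 38 (class 0): distance = 0
Point 40 (class 1): distance = 2
Point 32 (class 1): distance = 6
Point 31 (class 1): distance = 7
Point 22 (class 1): distance = 16
K=5 nearest neighbors: classes = [0, 1, 1, 1, 1]
Votes for class 1: 4 / 5
Majority vote => class 1

1


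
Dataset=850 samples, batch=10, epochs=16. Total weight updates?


Iterations per epoch = 850 / 10 = 85
Total updates = iterations_per_epoch * epochs
= 85 * 16
= 1360

1360


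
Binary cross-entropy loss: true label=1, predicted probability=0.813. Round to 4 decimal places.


For y=1: Loss = -log(p)
= -log(0.813)
= -(-0.207)
= 0.2070

0.2070


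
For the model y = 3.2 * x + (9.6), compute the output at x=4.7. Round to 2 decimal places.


y = 3.2 * 4.7 + (9.6)
= 15.04 + (9.6)
= 24.64

24.64


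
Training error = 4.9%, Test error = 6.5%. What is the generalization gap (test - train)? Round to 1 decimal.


Generalization gap = test_error - train_error
= 6.5 - 4.9
= 1.6%
A small gap suggests good generalization.

1.6


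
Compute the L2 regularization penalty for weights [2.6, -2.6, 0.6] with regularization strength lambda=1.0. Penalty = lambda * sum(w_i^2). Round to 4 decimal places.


Squaring each weight:
2.6^2 = 6.76
(-2.6)^2 = 6.76
0.6^2 = 0.36
Sum of squares = 13.88
Penalty = 1.0 * 13.88 = 13.8800

13.8800


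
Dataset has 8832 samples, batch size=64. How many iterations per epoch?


Iterations per epoch = dataset_size / batch_size
= 8832 / 64
= 138

138


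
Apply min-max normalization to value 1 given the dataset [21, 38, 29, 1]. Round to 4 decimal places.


Min = 1, Max = 38
Range = 38 - 1 = 37
Scaled = (x - min) / (max - min)
= (1 - 1) / 37
= 0 / 37
= 0.0000

0.0000


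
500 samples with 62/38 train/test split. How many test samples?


Train samples = 500 * 62% = 310
Test samples = 500 - 310
= 190

190


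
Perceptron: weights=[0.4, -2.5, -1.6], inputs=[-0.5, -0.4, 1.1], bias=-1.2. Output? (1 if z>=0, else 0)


z = w . x + b
= 0.4*-0.5 + -2.5*-0.4 + -1.6*1.1 + -1.2
= -0.2 + 1.0 + -1.76 + -1.2
= -0.96 + -1.2
= -2.16
Since z = -2.16 < 0, output = 0

0


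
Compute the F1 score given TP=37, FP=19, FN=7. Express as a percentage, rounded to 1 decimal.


Precision = TP / (TP + FP) = 37 / 56 = 0.6607
Recall = TP / (TP + FN) = 37 / 44 = 0.8409
F1 = 2 * P * R / (P + R)
= 2 * 0.6607 * 0.8409 / (0.6607 + 0.8409)
= 1.1112 / 1.5016
= 0.74
As percentage: 74.0%

74.0


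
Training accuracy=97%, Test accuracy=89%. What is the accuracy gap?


Gap = train_accuracy - test_accuracy
= 97 - 89
= 8%
This moderate gap may indicate mild overfitting.

8


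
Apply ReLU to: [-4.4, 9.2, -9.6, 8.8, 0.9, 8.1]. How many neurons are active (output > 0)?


ReLU(x) = max(0, x) for each element:
ReLU(-4.4) = 0
ReLU(9.2) = 9.2
ReLU(-9.6) = 0
ReLU(8.8) = 8.8
ReLU(0.9) = 0.9
ReLU(8.1) = 8.1
Active neurons (>0): 4

4


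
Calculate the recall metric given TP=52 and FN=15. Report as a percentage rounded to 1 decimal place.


Recall = TP / (TP + FN) * 100
= 52 / (52 + 15)
= 52 / 67
= 0.7761
= 77.6%

77.6


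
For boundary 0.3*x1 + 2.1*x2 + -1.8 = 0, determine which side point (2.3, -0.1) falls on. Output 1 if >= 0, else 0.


Compute 0.3 * 2.3 + 2.1 * -0.1 + -1.8
= 0.69 + -0.21 + -1.8
= -1.32
Since -1.32 < 0, the point is on the negative side.

0


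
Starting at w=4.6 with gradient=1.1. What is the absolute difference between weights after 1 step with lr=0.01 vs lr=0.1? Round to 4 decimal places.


With lr=0.01: w_new = 4.6 - 0.01 * 1.1 = 4.589
With lr=0.1: w_new = 4.6 - 0.1 * 1.1 = 4.49
Absolute difference = |4.589 - 4.49|
= 0.0990

0.0990


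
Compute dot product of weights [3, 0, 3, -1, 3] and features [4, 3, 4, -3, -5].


Element-wise products:
3 * 4 = 12
0 * 3 = 0
3 * 4 = 12
-1 * -3 = 3
3 * -5 = -15
Sum = 12 + 0 + 12 + 3 + -15
= 12

12


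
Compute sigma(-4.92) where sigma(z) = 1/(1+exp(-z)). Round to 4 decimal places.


sigmoid(z) = 1 / (1 + exp(-z))
exp(-(-4.92)) = exp(4.92) = 137.0026
1 + 137.0026 = 138.0026
1 / 138.0026 = 0.0072

0.0072


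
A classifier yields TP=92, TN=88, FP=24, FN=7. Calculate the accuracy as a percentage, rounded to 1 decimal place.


Accuracy = (TP + TN) / (TP + TN + FP + FN) * 100
= (92 + 88) / (92 + 88 + 24 + 7)
= 180 / 211
= 0.8531
= 85.3%

85.3


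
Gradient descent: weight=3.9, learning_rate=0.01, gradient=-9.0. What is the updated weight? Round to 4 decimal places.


w_new = w_old - lr * gradient
= 3.9 - 0.01 * -9.0
= 3.9 - (-0.09)
= 3.9900

3.9900


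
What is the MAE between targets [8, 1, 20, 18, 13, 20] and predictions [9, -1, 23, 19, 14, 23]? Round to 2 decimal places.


Absolute errors: [1, 2, 3, 1, 1, 3]
Sum of absolute errors = 11
MAE = 11 / 6 = 1.83

1.83


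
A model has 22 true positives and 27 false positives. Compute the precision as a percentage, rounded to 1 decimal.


Precision = TP / (TP + FP) * 100
= 22 / (22 + 27)
= 22 / 49
= 0.449
= 44.9%

44.9


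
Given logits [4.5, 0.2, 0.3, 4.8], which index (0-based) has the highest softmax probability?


Softmax is a monotonic transformation, so it preserves the argmax.
We need to find the index of the maximum logit.
Index 0: 4.5
Index 1: 0.2
Index 2: 0.3
Index 3: 4.8
Maximum logit = 4.8 at index 3

3


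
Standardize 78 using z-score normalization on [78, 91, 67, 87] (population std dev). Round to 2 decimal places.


Mean = (78 + 91 + 67 + 87) / 4 = 80.75
Variance = sum((x_i - mean)^2) / n = 85.1875
Std = sqrt(85.1875) = 9.2297
Z = (x - mean) / std
= (78 - 80.75) / 9.2297
= -2.75 / 9.2297
= -0.30

-0.30


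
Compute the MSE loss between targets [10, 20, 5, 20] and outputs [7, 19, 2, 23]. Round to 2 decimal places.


Differences: [3, 1, 3, -3]
Squared errors: [9, 1, 9, 9]
Sum of squared errors = 28
MSE = 28 / 4 = 7.00

7.00


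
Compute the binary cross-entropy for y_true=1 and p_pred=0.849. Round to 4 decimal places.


For y=1: Loss = -log(p)
= -log(0.849)
= -(-0.1637)
= 0.1637

0.1637


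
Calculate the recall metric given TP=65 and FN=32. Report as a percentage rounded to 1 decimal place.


Recall = TP / (TP + FN) * 100
= 65 / (65 + 32)
= 65 / 97
= 0.6701
= 67.0%

67.0


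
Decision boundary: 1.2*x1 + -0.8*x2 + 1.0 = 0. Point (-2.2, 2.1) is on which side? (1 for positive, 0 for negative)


Compute 1.2 * -2.2 + -0.8 * 2.1 + 1.0
= -2.64 + -1.68 + 1.0
= -3.32
Since -3.32 < 0, the point is on the negative side.

0


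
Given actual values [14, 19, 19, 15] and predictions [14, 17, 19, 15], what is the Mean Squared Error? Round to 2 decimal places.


Differences: [0, 2, 0, 0]
Squared errors: [0, 4, 0, 0]
Sum of squared errors = 4
MSE = 4 / 4 = 1.00

1.00


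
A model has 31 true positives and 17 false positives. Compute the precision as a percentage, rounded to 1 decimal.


Precision = TP / (TP + FP) * 100
= 31 / (31 + 17)
= 31 / 48
= 0.6458
= 64.6%

64.6


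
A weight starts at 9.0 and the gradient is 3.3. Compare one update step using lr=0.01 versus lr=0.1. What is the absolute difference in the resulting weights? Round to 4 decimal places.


With lr=0.01: w_new = 9.0 - 0.01 * 3.3 = 8.967
With lr=0.1: w_new = 9.0 - 0.1 * 3.3 = 8.67
Absolute difference = |8.967 - 8.67|
= 0.2970

0.2970


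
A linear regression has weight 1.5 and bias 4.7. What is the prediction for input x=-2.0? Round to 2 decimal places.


y = 1.5 * -2.0 + (4.7)
= -3.0 + (4.7)
= 1.70

1.70


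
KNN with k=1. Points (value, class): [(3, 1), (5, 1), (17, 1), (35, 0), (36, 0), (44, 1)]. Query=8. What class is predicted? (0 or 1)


Distances from query 8:
Point 5 (class 1): distance = 3
K=1 nearest neighbors: classes = [1]
Votes for class 1: 1 / 1
Majority vote => class 1

1


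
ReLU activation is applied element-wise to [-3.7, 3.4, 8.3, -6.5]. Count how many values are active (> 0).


ReLU(x) = max(0, x) for each element:
ReLU(-3.7) = 0
ReLU(3.4) = 3.4
ReLU(8.3) = 8.3
ReLU(-6.5) = 0
Active neurons (>0): 2

2


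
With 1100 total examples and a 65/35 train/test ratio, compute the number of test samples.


Train samples = 1100 * 65% = 715
Test samples = 1100 - 715
= 385

385


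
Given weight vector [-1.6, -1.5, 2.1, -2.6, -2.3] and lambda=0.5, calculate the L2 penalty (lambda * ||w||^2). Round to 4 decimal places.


Squaring each weight:
(-1.6)^2 = 2.56
(-1.5)^2 = 2.25
2.1^2 = 4.41
(-2.6)^2 = 6.76
(-2.3)^2 = 5.29
Sum of squares = 21.27
Penalty = 0.5 * 21.27 = 10.6350

10.6350


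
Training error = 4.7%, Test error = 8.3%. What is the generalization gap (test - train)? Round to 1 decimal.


Generalization gap = test_error - train_error
= 8.3 - 4.7
= 3.6%
A moderate gap.

3.6


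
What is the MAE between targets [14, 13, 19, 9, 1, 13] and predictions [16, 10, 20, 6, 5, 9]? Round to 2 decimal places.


Absolute errors: [2, 3, 1, 3, 4, 4]
Sum of absolute errors = 17
MAE = 17 / 6 = 2.83

2.83


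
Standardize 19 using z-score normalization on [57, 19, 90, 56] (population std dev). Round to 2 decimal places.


Mean = (57 + 19 + 90 + 56) / 4 = 55.5
Variance = sum((x_i - mean)^2) / n = 631.25
Std = sqrt(631.25) = 25.1247
Z = (x - mean) / std
= (19 - 55.5) / 25.1247
= -36.5 / 25.1247
= -1.45

-1.45


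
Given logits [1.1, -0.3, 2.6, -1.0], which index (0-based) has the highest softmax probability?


Softmax is a monotonic transformation, so it preserves the argmax.
We need to find the index of the maximum logit.
Index 0: 1.1
Index 1: -0.3
Index 2: 2.6
Index 3: -1.0
Maximum logit = 2.6 at index 2

2


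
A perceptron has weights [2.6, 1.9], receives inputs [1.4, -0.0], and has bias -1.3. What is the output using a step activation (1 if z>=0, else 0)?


z = w . x + b
= 2.6*1.4 + 1.9*-0.0 + -1.3
= 3.64 + -0.0 + -1.3
= 3.64 + -1.3
= 2.34
Since z = 2.34 >= 0, output = 1

1


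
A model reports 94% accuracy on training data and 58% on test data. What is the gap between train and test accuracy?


Gap = train_accuracy - test_accuracy
= 94 - 58
= 36%
This large gap strongly indicates overfitting.

36


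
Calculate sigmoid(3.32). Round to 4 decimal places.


sigmoid(z) = 1 / (1 + exp(-z))
exp(-(3.32)) = exp(-3.32) = 0.0362
1 + 0.0362 = 1.0362
1 / 1.0362 = 0.9651

0.9651


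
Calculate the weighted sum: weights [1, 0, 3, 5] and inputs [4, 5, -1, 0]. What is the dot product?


Element-wise products:
1 * 4 = 4
0 * 5 = 0
3 * -1 = -3
5 * 0 = 0
Sum = 4 + 0 + -3 + 0
= 1

1


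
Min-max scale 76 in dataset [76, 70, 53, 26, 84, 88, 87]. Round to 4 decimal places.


Min = 26, Max = 88
Range = 88 - 26 = 62
Scaled = (x - min) / (max - min)
= (76 - 26) / 62
= 50 / 62
= 0.8065

0.8065


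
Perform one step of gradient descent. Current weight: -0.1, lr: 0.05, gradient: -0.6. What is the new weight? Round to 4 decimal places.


w_new = w_old - lr * gradient
= -0.1 - 0.05 * -0.6
= -0.1 - (-0.03)
= -0.0700

-0.0700


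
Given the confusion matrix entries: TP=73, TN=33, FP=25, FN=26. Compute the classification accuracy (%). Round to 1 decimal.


Accuracy = (TP + TN) / (TP + TN + FP + FN) * 100
= (73 + 33) / (73 + 33 + 25 + 26)
= 106 / 157
= 0.6752
= 67.5%

67.5


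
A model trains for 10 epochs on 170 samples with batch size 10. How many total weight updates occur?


Iterations per epoch = 170 / 10 = 17
Total updates = iterations_per_epoch * epochs
= 17 * 10
= 170

170


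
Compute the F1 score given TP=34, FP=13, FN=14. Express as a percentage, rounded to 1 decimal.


Precision = TP / (TP + FP) = 34 / 47 = 0.7234
Recall = TP / (TP + FN) = 34 / 48 = 0.7083
F1 = 2 * P * R / (P + R)
= 2 * 0.7234 * 0.7083 / (0.7234 + 0.7083)
= 1.0248 / 1.4317
= 0.7158
As percentage: 71.6%

71.6


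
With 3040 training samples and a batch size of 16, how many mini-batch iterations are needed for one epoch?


Iterations per epoch = dataset_size / batch_size
= 3040 / 16
= 190

190


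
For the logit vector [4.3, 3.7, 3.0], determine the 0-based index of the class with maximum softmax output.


Softmax is a monotonic transformation, so it preserves the argmax.
We need to find the index of the maximum logit.
Index 0: 4.3
Index 1: 3.7
Index 2: 3.0
Maximum logit = 4.3 at index 0

0


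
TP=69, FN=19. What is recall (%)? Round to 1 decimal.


Recall = TP / (TP + FN) * 100
= 69 / (69 + 19)
= 69 / 88
= 0.7841
= 78.4%

78.4


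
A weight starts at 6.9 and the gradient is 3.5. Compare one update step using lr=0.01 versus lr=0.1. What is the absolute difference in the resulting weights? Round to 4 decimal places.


With lr=0.01: w_new = 6.9 - 0.01 * 3.5 = 6.865
With lr=0.1: w_new = 6.9 - 0.1 * 3.5 = 6.55
Absolute difference = |6.865 - 6.55|
= 0.3150

0.3150


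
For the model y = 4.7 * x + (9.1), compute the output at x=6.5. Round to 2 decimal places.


y = 4.7 * 6.5 + (9.1)
= 30.55 + (9.1)
= 39.65

39.65
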